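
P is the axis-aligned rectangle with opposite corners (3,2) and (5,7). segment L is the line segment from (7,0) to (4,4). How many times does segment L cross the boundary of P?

The segment meets the boundary at (5,2.667).

1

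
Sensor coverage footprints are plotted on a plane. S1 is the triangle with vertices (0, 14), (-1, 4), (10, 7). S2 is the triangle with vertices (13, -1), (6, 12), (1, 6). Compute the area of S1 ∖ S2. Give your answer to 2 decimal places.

30.53

|S1| = 53.5, |S1∩S2| = 22.9721.
|S1 ∖ S2| = |S1| − |S1∩S2| = 53.5 − 22.9721 = 30.53.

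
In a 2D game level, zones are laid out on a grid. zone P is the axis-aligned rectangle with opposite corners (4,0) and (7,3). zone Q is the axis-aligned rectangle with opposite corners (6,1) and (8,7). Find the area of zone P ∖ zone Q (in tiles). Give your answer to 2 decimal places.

7.00

|zone P∩zone Q|: x∈[6,7], y∈[1,3] → 1·2 = 2.
|zone P| = 9.
|zone P ∖ zone Q| = |zone P| − |zone P∩zone Q| = 9 − 2 = 7.00.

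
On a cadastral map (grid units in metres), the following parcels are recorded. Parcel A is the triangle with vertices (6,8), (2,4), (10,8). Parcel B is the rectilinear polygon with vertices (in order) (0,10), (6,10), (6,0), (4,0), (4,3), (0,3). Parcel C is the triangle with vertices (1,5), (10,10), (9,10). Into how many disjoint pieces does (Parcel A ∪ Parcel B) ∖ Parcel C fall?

(Parcel A ∪ Parcel B) ∖ Parcel C is a single connected region.

1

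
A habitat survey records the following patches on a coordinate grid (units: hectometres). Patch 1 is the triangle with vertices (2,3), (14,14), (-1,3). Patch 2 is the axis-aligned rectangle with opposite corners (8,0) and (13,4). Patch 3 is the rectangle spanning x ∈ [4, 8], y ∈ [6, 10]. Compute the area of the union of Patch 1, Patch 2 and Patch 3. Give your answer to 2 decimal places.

By inclusion–exclusion:
Individual areas: |Patch 1| = 16.5, |Patch 2| = 20, |Patch 3| = 16.
|Patch 1∩Patch 2| = 0.
|Patch 1∩Patch 3| = 5.1242.
|Patch 2∩Patch 3| = 0 (no overlap).
|Patch 1∩Patch 2∩Patch 3| = 0.
|Patch 1 ∪ Patch 2 ∪ Patch 3| = 52.5 − 5.1242 + 0 = 47.38.

47.38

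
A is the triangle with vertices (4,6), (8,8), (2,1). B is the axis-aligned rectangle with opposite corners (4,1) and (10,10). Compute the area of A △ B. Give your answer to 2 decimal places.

|A| = 8, |B| = 54, |A∩B| = 5.3333.
|A △ B| = |A| + |B| − 2·|A∩B| = 8 + 54 − 10.6667 = 51.33.

51.33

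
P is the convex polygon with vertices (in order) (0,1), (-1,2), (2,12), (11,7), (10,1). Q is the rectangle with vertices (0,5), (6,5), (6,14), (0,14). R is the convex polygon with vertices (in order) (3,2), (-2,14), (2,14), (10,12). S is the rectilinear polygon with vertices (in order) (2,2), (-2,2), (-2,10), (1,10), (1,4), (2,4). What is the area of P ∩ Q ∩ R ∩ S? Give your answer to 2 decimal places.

The intersection is the polygon with vertices (0.674,7.581), (1,8.667), (1,6.8).
By the shoelace formula its area is 0.30.

0.30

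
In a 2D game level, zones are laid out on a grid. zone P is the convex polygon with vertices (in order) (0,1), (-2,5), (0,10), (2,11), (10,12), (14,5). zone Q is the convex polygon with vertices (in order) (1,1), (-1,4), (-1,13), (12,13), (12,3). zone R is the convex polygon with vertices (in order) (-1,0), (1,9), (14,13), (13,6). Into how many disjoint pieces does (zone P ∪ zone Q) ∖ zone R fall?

(zone P ∪ zone Q) ∖ zone R splits into 2 disjoint pieces (area 43.9423, area 15.5985).

2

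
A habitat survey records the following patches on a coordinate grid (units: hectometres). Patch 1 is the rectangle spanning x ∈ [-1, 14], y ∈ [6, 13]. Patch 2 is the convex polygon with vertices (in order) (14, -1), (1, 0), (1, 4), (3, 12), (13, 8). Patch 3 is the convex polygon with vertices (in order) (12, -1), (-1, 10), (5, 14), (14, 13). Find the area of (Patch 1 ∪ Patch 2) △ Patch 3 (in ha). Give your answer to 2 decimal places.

73.81

|Patch 1 ∪ Patch 2| = 186.2778.
|(Patch 1 ∪ Patch 2) ∩ Patch 3| = 117.7329.
|(Patch 1 ∪ Patch 2) △ Patch 3| = 186.2778 + 123 − 235.4659 = 73.81.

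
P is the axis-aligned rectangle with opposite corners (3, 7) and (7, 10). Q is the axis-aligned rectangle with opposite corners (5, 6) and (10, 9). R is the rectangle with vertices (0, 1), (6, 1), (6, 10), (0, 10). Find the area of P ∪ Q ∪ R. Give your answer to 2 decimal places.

By inclusion–exclusion:
Individual areas: |P| = 12, |Q| = 15, |R| = 54.
|P∩Q|: x∈[5,7], y∈[7,9] → 2·2 = 4.
|P∩R|: x∈[3,6], y∈[7,10] → 3·3 = 9.
|Q∩R|: x∈[5,6], y∈[6,9] → 1·3 = 3.
|P∩Q∩R| = 2.
|P ∪ Q ∪ R| = 81 − 16 + 2 = 67.00.

67.00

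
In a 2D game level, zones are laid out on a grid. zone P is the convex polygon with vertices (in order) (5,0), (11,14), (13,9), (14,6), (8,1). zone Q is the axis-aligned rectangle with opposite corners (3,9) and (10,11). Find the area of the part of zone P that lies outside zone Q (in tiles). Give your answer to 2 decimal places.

48.57

|zone P| = 50, |zone P∩zone Q| = 1.4286.
|zone P ∖ zone Q| = |zone P| − |zone P∩zone Q| = 50 − 1.4286 = 48.57.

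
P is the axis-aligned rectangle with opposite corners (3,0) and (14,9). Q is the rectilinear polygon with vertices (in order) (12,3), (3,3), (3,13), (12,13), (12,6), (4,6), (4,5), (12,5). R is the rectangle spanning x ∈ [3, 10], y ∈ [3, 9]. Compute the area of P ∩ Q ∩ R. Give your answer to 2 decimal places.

The intersection is the polygon with vertices (4,6), (4,5), (10,5), (10,3), (3,3), (3,9), (10,9), (10,6).
By the shoelace formula its area is 36.00.

36.00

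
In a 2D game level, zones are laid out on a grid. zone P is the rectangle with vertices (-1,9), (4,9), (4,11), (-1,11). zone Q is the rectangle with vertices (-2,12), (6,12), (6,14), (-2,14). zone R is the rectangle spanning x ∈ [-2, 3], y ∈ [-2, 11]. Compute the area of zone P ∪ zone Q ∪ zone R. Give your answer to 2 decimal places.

83.00

By inclusion–exclusion:
Individual areas: |zone P| = 10, |zone Q| = 16, |zone R| = 65.
|zone P∩zone Q| = 0 (no overlap).
|zone P∩zone R|: x∈[-1,3], y∈[9,11] → 4·2 = 8.
|zone Q∩zone R| = 0 (no overlap).
|zone P∩zone Q∩zone R| = 0.
|zone P ∪ zone Q ∪ zone R| = 91 − 8 + 0 = 83.00.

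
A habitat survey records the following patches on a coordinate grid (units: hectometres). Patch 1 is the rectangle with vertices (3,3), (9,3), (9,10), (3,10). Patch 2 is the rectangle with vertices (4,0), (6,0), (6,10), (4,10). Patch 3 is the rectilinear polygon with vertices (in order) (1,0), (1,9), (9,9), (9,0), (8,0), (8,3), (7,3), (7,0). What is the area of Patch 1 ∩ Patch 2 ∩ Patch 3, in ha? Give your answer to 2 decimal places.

12.00

The intersection is the polygon with vertices (6,3), (4,3), (4,9), (6,9).
By the shoelace formula its area is 12.00.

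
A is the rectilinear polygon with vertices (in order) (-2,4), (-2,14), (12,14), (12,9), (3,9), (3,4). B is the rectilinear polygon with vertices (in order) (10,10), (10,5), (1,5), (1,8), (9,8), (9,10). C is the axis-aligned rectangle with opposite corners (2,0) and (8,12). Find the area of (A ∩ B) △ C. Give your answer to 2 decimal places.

|A ∩ B| = 7.
|(A ∩ B) ∩ C| = 3.
|(A ∩ B) △ C| = 7 + 72 − 6 = 73.00.

73.00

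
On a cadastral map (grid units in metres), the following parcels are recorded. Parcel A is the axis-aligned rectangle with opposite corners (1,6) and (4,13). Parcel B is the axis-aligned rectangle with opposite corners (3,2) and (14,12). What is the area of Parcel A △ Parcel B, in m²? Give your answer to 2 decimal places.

|Parcel A∩Parcel B|: x∈[3,4], y∈[6,12] → 1·6 = 6.
|Parcel A △ Parcel B| = |Parcel A| + |Parcel B| − 2·|Parcel A∩Parcel B| = 21 + 110 − 12 = 119.00.

119.00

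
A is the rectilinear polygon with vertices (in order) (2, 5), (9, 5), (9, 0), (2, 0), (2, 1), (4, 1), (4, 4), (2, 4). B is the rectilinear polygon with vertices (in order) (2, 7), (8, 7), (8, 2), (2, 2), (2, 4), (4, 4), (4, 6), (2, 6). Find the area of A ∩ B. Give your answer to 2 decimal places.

12.00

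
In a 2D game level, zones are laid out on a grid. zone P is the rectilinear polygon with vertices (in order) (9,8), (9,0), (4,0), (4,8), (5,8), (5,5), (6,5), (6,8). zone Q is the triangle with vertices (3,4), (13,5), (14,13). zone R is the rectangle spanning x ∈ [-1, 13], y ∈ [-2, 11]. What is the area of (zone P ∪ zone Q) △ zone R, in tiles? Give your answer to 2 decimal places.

|zone P ∪ zone Q| = 65.4823.
|(zone P ∪ zone Q) ∩ zone R| = 61.0379.
|(zone P ∪ zone Q) △ zone R| = 65.4823 + 182 − 122.0758 = 125.41.

125.41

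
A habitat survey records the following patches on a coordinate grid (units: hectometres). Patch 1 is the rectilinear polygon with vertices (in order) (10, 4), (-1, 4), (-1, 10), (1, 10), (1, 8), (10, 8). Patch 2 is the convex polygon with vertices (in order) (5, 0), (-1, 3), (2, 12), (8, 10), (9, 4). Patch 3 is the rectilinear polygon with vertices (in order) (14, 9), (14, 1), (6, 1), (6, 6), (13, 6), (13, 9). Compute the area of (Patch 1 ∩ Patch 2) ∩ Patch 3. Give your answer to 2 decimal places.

The region (Patch 1 ∩ Patch 2) ∩ Patch 3 is the polygon with vertices (9,4), (6,4), (6,6), (8.667,6).
By the shoelace formula its area is 5.67.

5.67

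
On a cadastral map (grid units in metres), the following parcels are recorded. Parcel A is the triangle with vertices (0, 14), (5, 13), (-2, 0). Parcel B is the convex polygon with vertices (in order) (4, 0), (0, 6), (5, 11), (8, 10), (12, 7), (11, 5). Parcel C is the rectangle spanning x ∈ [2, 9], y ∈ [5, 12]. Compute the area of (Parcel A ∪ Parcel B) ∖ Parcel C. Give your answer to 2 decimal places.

|Parcel A ∪ Parcel B| = 106.2305.
|(Parcel A ∪ Parcel B) ∩ Parcel C| = 40.0609.
|(Parcel A ∪ Parcel B) ∖ Parcel C| = 106.2305 − 40.0609 = 66.17.

66.17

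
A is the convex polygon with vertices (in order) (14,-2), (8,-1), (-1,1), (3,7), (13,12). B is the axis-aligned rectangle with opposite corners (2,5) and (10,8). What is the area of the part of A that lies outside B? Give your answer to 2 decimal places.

|A| = 125, |A∩B| = 21.25.
|A ∖ B| = |A| − |A∩B| = 125 − 21.25 = 103.75.

103.75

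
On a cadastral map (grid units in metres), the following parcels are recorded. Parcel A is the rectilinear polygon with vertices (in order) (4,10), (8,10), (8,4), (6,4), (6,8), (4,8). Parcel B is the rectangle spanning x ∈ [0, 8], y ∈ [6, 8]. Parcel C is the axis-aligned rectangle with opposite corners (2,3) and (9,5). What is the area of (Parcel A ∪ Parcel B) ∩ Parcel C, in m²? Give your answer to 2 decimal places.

2.00

The region (Parcel A ∪ Parcel B) ∩ Parcel C is the polygon with vertices (8,4), (6,4), (6,5), (8,5).
By the shoelace formula its area is 2.00.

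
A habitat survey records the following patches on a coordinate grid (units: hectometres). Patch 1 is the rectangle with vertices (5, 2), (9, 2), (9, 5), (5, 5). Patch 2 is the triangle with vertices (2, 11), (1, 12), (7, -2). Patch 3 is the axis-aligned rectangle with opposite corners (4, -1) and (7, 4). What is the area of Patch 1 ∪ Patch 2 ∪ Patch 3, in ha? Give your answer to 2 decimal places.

By inclusion–exclusion:
Individual areas: |Patch 1| = 12, |Patch 2| = 4, |Patch 3| = 15.
|Patch 1∩Patch 2| = 0.1817.
|Patch 1∩Patch 3|: x∈[5,7], y∈[2,4] → 2·2 = 4.
|Patch 2∩Patch 3| = 0.7692.
|Patch 1∩Patch 2∩Patch 3| = 0.1817.
|Patch 1 ∪ Patch 2 ∪ Patch 3| = 31 − 4.9509 + 0.1817 = 26.23.

26.23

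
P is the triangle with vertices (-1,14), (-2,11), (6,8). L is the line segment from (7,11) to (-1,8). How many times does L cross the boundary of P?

The segment meets the boundary at (2.5,9.312), (3.87,9.826).

2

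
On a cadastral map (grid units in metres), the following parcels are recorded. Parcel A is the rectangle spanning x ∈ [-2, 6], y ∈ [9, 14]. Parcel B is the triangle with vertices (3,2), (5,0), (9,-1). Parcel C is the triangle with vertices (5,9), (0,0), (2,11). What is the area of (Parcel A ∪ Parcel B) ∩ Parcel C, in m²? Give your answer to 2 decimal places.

The region (Parcel A ∪ Parcel B) ∩ Parcel C is the polygon with vertices (1.636,9), (2,11), (5,9).
By the shoelace formula its area is 3.36.

3.36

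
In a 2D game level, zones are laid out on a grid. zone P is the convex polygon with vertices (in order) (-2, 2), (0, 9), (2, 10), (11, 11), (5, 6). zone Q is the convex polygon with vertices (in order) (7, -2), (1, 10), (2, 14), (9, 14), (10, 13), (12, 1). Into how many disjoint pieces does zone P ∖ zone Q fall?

zone P ∖ zone Q splits into 2 disjoint pieces (area 19.3111, area 0.1384).

2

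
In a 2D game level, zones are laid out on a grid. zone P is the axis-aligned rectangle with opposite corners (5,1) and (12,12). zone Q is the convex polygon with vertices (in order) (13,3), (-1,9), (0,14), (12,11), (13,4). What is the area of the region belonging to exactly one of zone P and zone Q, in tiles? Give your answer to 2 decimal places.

67.00

|zone P| = 77, |zone Q| = 85, |zone P∩zone Q| = 47.5.
|zone P △ zone Q| = |zone P| + |zone Q| − 2·|zone P∩zone Q| = 77 + 85 − 95 = 67.00.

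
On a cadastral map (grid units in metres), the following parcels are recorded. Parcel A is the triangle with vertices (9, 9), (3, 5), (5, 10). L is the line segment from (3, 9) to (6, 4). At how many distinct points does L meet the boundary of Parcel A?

The segment meets the boundary at (4.714,6.143), (3.96,7.4).

2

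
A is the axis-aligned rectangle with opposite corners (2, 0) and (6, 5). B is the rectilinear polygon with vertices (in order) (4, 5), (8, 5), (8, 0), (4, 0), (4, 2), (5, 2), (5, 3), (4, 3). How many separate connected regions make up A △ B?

A △ B splits into 2 disjoint pieces (area 10, area 11).

2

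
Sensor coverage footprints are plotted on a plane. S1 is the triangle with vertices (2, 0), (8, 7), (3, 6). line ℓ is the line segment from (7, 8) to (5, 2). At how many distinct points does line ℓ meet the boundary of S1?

The segment meets the boundary at (5.818,4.455), (6.571,6.714).

2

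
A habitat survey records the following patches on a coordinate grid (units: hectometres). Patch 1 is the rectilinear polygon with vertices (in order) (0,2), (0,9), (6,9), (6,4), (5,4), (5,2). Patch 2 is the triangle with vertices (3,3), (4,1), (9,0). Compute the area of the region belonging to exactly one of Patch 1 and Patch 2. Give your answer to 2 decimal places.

|Patch 1| = 40, |Patch 2| = 4.5, |Patch 1∩Patch 2| = 0.75.
|Patch 1 △ Patch 2| = |Patch 1| + |Patch 2| − 2·|Patch 1∩Patch 2| = 40 + 4.5 − 1.5 = 43.00.

43.00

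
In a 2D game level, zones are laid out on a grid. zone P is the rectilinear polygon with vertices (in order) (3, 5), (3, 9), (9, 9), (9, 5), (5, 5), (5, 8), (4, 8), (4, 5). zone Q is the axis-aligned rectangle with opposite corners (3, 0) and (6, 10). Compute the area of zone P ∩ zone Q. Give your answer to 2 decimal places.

9.00

The intersection is the polygon with vertices (3,9), (6,9), (6,5), (5,5), (5,8), (4,8), (4,5), (3,5).
By the shoelace formula its area is 9.00.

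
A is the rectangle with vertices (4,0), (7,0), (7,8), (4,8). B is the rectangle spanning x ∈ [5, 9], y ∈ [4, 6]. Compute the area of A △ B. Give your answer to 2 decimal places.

|A∩B|: x∈[5,7], y∈[4,6] → 2·2 = 4.
|A △ B| = |A| + |B| − 2·|A∩B| = 24 + 8 − 8 = 24.00.

24.00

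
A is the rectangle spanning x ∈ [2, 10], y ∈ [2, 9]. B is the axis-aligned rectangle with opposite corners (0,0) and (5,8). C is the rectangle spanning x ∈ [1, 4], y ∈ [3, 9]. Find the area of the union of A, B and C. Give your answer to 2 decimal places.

By inclusion–exclusion:
Individual areas: |A| = 56, |B| = 40, |C| = 18.
|A∩B|: x∈[2,5], y∈[2,8] → 3·6 = 18.
|A∩C|: x∈[2,4], y∈[3,9] → 2·6 = 12.
|B∩C|: x∈[1,4], y∈[3,8] → 3·5 = 15.
|A∩B∩C| = 10.
|A ∪ B ∪ C| = 114 − 45 + 10 = 79.00.

79.00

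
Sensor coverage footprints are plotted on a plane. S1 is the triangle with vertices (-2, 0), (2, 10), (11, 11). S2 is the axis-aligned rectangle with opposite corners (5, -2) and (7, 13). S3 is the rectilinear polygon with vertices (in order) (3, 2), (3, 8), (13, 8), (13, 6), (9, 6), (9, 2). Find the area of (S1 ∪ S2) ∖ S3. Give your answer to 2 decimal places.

47.72

|S1 ∪ S2| = 65.6496.
|(S1 ∪ S2) ∩ S3| = 17.9336.
|(S1 ∪ S2) ∖ S3| = 65.6496 − 17.9336 = 47.72.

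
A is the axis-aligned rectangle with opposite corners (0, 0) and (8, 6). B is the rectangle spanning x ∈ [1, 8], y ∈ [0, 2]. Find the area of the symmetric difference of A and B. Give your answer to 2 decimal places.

34.00

|A∩B|: x∈[1,8], y∈[0,2] → 7·2 = 14.
|A △ B| = |A| + |B| − 2·|A∩B| = 48 + 14 − 28 = 34.00.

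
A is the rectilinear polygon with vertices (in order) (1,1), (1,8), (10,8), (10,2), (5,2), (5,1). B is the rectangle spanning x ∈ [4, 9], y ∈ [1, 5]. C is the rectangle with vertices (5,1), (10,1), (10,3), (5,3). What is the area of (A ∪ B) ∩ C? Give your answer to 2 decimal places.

9.00

The region (A ∪ B) ∩ C is the polygon with vertices (10,2), (9,2), (9,1), (5,1), (5,3), (10,3).
By the shoelace formula its area is 9.00.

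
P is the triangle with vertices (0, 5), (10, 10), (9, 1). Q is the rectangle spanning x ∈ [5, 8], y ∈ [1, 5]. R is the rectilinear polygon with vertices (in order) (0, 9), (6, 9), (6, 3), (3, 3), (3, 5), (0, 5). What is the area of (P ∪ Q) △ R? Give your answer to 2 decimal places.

|P ∪ Q| = 45.8333.
|(P ∪ Q) ∩ R| = 14.5.
|(P ∪ Q) △ R| = 45.8333 + 30 − 29 = 46.83.

46.83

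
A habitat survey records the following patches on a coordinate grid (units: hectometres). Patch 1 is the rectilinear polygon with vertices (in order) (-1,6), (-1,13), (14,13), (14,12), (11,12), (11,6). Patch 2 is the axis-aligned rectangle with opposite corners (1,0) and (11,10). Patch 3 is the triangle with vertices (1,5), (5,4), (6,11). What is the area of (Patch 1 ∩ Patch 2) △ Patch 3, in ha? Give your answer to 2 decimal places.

|Patch 1 ∩ Patch 2| = 40.
|(Patch 1 ∩ Patch 2) ∩ Patch 3| = 8.2857.
|(Patch 1 ∩ Patch 2) △ Patch 3| = 40 + 14.5 − 16.5714 = 37.93.

37.93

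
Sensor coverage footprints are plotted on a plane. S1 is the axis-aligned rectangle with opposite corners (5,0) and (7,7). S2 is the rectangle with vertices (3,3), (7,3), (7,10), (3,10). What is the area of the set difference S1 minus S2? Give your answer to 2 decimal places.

|S1∩S2|: x∈[5,7], y∈[3,7] → 2·4 = 8.
|S1| = 14.
|S1 ∖ S2| = |S1| − |S1∩S2| = 14 − 8 = 6.00.

6.00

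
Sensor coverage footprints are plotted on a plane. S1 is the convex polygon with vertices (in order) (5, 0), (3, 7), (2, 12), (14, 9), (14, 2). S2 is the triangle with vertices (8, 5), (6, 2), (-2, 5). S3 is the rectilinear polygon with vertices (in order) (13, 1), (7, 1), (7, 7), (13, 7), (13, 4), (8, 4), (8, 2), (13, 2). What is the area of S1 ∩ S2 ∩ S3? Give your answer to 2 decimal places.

0.75

The intersection is the polygon with vertices (8,5), (7,3.5), (7,5).
By the shoelace formula its area is 0.75.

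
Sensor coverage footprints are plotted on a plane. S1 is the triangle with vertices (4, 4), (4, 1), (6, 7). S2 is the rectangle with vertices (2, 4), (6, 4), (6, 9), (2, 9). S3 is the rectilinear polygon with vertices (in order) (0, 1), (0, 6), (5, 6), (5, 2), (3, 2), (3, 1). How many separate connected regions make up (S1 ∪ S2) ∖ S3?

(S1 ∪ S2) ∖ S3 splits into 2 disjoint pieces (area 0.1667, area 14).

2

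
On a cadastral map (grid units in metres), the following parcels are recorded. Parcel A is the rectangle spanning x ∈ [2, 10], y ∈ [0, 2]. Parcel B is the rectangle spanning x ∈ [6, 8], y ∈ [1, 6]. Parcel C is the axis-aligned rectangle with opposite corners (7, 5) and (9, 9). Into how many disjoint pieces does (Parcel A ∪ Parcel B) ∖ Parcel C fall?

1

(Parcel A ∪ Parcel B) ∖ Parcel C is a single connected region.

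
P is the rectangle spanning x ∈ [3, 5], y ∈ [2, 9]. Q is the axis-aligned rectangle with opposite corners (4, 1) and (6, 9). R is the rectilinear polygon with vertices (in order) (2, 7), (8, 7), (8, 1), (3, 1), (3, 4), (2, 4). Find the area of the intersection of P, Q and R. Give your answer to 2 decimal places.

The intersection is the polygon with vertices (4,2), (4,7), (5,7), (5,2).
By the shoelace formula its area is 5.00.

5.00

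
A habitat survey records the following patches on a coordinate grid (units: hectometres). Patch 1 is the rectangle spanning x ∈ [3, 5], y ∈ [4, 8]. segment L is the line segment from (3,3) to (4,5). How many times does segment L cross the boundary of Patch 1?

1

The segment meets the boundary at (3.5,4).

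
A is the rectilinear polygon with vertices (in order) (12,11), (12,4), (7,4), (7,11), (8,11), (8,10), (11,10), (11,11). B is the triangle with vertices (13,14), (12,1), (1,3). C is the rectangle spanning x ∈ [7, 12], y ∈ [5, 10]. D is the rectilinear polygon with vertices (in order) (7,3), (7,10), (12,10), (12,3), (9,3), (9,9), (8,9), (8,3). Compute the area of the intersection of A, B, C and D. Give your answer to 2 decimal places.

19.77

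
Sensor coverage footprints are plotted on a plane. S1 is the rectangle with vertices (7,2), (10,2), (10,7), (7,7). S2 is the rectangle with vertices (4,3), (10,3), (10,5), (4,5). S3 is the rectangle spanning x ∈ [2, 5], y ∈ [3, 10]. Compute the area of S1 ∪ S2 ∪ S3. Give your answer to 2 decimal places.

By inclusion–exclusion:
Individual areas: |S1| = 15, |S2| = 12, |S3| = 21.
|S1∩S2|: x∈[7,10], y∈[3,5] → 3·2 = 6.
|S1∩S3| = 0 (no overlap).
|S2∩S3|: x∈[4,5], y∈[3,5] → 1·2 = 2.
|S1∩S2∩S3| = 0.
|S1 ∪ S2 ∪ S3| = 48 − 8 + 0 = 40.00.

40.00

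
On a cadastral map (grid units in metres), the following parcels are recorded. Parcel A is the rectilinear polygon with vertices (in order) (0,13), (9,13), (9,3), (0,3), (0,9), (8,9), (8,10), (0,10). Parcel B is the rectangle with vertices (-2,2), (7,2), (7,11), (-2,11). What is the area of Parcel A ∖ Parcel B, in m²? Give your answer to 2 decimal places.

33.00

|Parcel A| = 82, |Parcel A∩Parcel B| = 49.
|Parcel A ∖ Parcel B| = |Parcel A| − |Parcel A∩Parcel B| = 82 − 49 = 33.00.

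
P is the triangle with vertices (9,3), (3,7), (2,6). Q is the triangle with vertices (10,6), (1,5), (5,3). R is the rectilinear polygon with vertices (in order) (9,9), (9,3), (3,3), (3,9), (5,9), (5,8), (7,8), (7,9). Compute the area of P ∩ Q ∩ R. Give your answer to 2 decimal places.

1.84

The intersection is the polygon with vertices (6.667,4), (3.647,5.294), (5.286,5.476), (7.105,4.263).
By the shoelace formula its area is 1.84.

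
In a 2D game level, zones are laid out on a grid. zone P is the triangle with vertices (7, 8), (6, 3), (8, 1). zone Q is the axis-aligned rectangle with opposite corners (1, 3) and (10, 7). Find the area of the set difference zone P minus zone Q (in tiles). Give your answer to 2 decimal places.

|zone P| = 6, |zone P∩zone Q| = 4.1143.
|zone P ∖ zone Q| = |zone P| − |zone P∩zone Q| = 6 − 4.1143 = 1.89.

1.89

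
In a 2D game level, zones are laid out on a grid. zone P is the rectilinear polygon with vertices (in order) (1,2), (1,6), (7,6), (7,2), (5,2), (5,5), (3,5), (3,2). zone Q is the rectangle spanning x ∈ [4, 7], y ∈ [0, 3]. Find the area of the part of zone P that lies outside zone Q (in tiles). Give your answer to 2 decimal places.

|zone P| = 18, |zone P∩zone Q| = 2.
|zone P ∖ zone Q| = |zone P| − |zone P∩zone Q| = 18 − 2 = 16.00.

16.00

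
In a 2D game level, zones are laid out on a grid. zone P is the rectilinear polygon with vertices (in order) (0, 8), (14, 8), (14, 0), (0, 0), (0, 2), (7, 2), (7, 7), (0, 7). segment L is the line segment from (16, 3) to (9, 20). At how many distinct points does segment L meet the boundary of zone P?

2

The segment meets the boundary at (14,7.857), (13.941,8).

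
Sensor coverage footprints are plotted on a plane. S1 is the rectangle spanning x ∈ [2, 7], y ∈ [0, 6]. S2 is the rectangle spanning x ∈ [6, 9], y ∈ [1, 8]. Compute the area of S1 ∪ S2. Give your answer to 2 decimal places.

By inclusion–exclusion:
Individual areas: |S1| = 30, |S2| = 21.
|S1∩S2|: x∈[6,7], y∈[1,6] → 1·5 = 5.
|S1 ∪ S2| = 51 − 5 = 46.00.

46.00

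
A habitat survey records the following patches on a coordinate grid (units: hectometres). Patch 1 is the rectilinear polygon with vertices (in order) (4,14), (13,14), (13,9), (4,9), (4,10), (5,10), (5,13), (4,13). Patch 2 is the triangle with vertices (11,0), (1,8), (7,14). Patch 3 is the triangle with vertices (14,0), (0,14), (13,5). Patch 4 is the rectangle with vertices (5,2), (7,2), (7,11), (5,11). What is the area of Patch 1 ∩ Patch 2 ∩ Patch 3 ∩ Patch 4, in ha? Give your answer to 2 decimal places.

1.69

The intersection is the polygon with vertices (5,10.539), (7,9.154), (7,9), (5,9), (5,10).
By the shoelace formula its area is 1.69.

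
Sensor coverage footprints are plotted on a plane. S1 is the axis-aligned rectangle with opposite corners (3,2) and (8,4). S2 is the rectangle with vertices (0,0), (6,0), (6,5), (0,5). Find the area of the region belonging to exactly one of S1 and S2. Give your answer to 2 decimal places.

|S1∩S2|: x∈[3,6], y∈[2,4] → 3·2 = 6.
|S1 △ S2| = |S1| + |S2| − 2·|S1∩S2| = 10 + 30 − 12 = 28.00.

28.00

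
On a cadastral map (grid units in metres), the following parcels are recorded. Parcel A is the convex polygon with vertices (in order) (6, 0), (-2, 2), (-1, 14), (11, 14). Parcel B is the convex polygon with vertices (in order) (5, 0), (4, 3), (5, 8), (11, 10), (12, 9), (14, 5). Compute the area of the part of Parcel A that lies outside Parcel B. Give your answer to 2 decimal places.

107.15

|Parcel A| = 133, |Parcel A∩Parcel B| = 25.8466.
|Parcel A ∖ Parcel B| = |Parcel A| − |Parcel A∩Parcel B| = 133 − 25.8466 = 107.15.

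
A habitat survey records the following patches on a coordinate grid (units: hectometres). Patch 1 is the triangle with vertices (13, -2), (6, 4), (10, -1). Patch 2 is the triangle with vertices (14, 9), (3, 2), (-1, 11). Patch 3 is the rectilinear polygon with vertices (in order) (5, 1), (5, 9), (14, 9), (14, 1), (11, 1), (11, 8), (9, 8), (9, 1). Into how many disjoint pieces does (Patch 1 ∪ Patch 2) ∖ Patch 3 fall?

(Patch 1 ∪ Patch 2) ∖ Patch 3 splits into 3 disjoint pieces (area 3.9571, area 37.7273, area 3.0909).

3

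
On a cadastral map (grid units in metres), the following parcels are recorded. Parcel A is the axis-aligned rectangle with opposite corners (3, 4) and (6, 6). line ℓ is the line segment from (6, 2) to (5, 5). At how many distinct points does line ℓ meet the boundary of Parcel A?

1

The segment meets the boundary at (5.333,4).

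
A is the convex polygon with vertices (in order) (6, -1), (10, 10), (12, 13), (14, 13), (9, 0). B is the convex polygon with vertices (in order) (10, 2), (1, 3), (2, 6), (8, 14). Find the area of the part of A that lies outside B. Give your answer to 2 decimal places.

28.52

|A| = 36, |A∩B| = 7.4819.
|A ∖ B| = |A| − |A∩B| = 36 − 7.4819 = 28.52.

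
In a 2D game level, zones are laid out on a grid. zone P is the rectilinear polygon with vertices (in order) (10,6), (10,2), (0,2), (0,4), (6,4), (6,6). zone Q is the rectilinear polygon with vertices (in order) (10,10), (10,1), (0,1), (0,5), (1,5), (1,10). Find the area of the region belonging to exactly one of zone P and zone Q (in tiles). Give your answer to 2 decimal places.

57.00

|zone P| = 28, |zone Q| = 85, |zone P∩zone Q| = 28.
|zone P △ zone Q| = |zone P| + |zone Q| − 2·|zone P∩zone Q| = 28 + 85 − 56 = 57.00.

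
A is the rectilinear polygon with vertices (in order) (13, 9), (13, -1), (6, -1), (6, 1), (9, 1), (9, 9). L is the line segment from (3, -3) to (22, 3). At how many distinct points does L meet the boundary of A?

The segment meets the boundary at (13,0.158), (9.333,-1).

2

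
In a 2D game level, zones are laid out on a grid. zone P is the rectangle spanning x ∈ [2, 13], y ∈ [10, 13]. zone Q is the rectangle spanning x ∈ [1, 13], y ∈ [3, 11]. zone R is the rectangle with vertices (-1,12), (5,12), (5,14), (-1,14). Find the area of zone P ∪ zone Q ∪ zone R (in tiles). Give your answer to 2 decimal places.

127.00

By inclusion–exclusion:
Individual areas: |zone P| = 33, |zone Q| = 96, |zone R| = 12.
|zone P∩zone Q|: x∈[2,13], y∈[10,11] → 11·1 = 11.
|zone P∩zone R|: x∈[2,5], y∈[12,13] → 3·1 = 3.
|zone Q∩zone R| = 0 (no overlap).
|zone P∩zone Q∩zone R| = 0.
|zone P ∪ zone Q ∪ zone R| = 141 − 14 + 0 = 127.00.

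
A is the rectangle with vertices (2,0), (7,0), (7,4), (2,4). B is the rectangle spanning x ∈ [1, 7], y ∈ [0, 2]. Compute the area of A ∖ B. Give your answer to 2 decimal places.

10.00

|A∩B|: x∈[2,7], y∈[0,2] → 5·2 = 10.
|A| = 20.
|A ∖ B| = |A| − |A∩B| = 20 − 10 = 10.00.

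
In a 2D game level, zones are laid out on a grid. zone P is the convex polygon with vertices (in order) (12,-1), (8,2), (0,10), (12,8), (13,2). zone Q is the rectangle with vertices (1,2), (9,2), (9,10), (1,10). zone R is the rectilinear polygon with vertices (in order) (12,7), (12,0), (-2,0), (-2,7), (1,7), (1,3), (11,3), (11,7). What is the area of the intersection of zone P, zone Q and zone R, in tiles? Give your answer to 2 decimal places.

The intersection is the polygon with vertices (9,2), (8,2), (7,3), (9,3).
By the shoelace formula its area is 1.50.

1.50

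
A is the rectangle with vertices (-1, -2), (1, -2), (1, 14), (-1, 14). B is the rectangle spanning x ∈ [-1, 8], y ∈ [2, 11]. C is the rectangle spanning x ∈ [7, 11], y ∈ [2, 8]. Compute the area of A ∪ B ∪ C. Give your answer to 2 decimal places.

By inclusion–exclusion:
Individual areas: |A| = 32, |B| = 81, |C| = 24.
|A∩B|: x∈[-1,1], y∈[2,11] → 2·9 = 18.
|A∩C| = 0 (no overlap).
|B∩C|: x∈[7,8], y∈[2,8] → 1·6 = 6.
|A∩B∩C| = 0.
|A ∪ B ∪ C| = 137 − 24 + 0 = 113.00.

113.00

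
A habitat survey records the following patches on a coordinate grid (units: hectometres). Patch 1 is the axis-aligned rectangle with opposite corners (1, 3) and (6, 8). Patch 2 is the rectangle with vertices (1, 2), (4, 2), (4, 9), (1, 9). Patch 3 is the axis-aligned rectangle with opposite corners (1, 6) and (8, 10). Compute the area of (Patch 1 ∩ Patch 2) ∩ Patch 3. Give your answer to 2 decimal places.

6.00

The region (Patch 1 ∩ Patch 2) ∩ Patch 3 is the polygon with vertices (4,6), (1,6), (1,8), (4,8).
By the shoelace formula its area is 6.00.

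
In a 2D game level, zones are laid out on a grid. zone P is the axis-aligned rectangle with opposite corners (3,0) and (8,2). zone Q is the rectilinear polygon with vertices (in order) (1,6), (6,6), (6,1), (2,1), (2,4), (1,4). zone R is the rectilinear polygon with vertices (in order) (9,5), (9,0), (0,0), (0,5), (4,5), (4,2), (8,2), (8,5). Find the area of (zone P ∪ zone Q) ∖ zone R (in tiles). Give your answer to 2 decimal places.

11.00

|zone P ∪ zone Q| = 29.
|(zone P ∪ zone Q) ∩ zone R| = 18.
|(zone P ∪ zone Q) ∖ zone R| = 29 − 18 = 11.00.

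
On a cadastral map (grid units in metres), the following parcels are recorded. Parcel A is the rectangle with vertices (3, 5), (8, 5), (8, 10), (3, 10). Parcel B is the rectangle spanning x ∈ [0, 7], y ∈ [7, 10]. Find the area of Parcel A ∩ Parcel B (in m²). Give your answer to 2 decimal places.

12.00

|Parcel A∩Parcel B|: x∈[3,7], y∈[7,10] → 4·3 = 12.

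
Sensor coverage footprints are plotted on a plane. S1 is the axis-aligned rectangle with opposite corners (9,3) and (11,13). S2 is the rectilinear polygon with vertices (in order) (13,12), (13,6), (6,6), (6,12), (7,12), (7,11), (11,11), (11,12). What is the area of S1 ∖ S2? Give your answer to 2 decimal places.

|S1| = 20, |S1∩S2| = 10.
|S1 ∖ S2| = |S1| − |S1∩S2| = 20 − 10 = 10.00.

10.00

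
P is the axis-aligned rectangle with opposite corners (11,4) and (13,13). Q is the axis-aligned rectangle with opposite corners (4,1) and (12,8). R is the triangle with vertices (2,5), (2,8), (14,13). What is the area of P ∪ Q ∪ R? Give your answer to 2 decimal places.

84.92

By inclusion–exclusion:
Individual areas: |P| = 18, |Q| = 56, |R| = 18.
|P∩Q|: x∈[11,12], y∈[4,8] → 1·4 = 4.
|P∩R| = 1.
|Q∩R| = 2.0833.
|P∩Q∩R| = 0.
|P ∪ Q ∪ R| = 92 − 7.0833 + 0 = 84.92.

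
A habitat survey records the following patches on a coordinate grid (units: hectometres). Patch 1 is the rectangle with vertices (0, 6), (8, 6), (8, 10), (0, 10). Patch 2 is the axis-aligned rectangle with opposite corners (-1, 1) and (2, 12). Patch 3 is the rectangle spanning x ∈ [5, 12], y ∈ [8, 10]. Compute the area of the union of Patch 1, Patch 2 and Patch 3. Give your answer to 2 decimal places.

By inclusion–exclusion:
Individual areas: |Patch 1| = 32, |Patch 2| = 33, |Patch 3| = 14.
|Patch 1∩Patch 2|: x∈[0,2], y∈[6,10] → 2·4 = 8.
|Patch 1∩Patch 3|: x∈[5,8], y∈[8,10] → 3·2 = 6.
|Patch 2∩Patch 3| = 0 (no overlap).
|Patch 1∩Patch 2∩Patch 3| = 0.
|Patch 1 ∪ Patch 2 ∪ Patch 3| = 79 − 14 + 0 = 65.00.

65.00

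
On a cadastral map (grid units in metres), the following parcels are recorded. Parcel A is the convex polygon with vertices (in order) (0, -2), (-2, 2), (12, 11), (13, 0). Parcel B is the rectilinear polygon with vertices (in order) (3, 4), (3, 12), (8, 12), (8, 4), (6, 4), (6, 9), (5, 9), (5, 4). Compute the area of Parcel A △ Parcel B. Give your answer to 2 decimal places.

|Parcel A| = 109.5, |Parcel B| = 35, |Parcel A∩Parcel B| = 11.2857.
|Parcel A △ Parcel B| = |Parcel A| + |Parcel B| − 2·|Parcel A∩Parcel B| = 109.5 + 35 − 22.5714 = 121.93.

121.93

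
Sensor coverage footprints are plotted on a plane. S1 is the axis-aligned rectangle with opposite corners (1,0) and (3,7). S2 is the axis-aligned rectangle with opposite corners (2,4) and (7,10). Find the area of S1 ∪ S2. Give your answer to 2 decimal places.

By inclusion–exclusion:
Individual areas: |S1| = 14, |S2| = 30.
|S1∩S2|: x∈[2,3], y∈[4,7] → 1·3 = 3.
|S1 ∪ S2| = 44 − 3 = 41.00.

41.00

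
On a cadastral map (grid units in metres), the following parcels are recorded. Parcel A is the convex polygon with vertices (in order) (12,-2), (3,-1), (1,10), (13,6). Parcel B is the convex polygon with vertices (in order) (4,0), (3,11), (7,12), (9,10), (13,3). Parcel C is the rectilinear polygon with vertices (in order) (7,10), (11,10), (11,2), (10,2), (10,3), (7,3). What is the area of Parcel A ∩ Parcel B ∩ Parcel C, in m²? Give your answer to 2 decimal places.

The intersection is the polygon with vertices (11,6.5), (11,2.333), (10,2), (10,3), (7,3), (7,8), (10.882,6.706).
By the shoelace formula its area is 18.16.

18.16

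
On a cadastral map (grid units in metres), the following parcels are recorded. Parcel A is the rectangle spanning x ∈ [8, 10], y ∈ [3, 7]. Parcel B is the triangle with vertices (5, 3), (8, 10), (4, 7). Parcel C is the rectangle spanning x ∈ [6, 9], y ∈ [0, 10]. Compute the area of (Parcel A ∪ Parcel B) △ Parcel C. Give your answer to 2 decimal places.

33.17

|Parcel A ∪ Parcel B| = 17.5.
|(Parcel A ∪ Parcel B) ∩ Parcel C| = 7.1667.
|(Parcel A ∪ Parcel B) △ Parcel C| = 17.5 + 30 − 14.3333 = 33.17.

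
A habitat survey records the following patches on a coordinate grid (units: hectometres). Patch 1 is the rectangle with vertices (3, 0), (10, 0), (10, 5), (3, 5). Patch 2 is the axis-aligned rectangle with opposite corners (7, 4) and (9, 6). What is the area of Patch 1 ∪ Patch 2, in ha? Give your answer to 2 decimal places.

37.00

By inclusion–exclusion:
Individual areas: |Patch 1| = 35, |Patch 2| = 4.
|Patch 1∩Patch 2|: x∈[7,9], y∈[4,5] → 2·1 = 2.
|Patch 1 ∪ Patch 2| = 39 − 2 = 37.00.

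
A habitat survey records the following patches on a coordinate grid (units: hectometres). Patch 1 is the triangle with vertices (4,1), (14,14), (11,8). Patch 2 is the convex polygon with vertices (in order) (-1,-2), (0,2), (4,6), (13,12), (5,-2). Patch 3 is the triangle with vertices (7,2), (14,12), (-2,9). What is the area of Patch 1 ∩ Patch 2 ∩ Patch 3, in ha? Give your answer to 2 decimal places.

The intersection is the polygon with vertices (12.609,11.739), (12.88,11.79), (10.333,7.333), (5.875,2.875), (5.604,3.086), (11.895,11.263).
By the shoelace formula its area is 8.62.

8.62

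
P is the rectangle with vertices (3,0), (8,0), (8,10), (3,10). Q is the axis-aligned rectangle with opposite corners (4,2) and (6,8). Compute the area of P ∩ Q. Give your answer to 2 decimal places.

12.00

|P∩Q|: x∈[4,6], y∈[2,8] → 2·6 = 12.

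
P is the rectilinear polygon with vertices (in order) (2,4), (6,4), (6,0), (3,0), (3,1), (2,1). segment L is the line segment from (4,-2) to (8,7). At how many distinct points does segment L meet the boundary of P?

The segment meets the boundary at (6,2.5), (4.889,0).

2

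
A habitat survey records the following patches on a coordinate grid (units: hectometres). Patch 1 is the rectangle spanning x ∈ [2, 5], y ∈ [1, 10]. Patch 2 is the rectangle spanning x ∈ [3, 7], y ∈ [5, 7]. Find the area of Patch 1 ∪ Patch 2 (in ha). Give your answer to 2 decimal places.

31.00

By inclusion–exclusion:
Individual areas: |Patch 1| = 27, |Patch 2| = 8.
|Patch 1∩Patch 2|: x∈[3,5], y∈[5,7] → 2·2 = 4.
|Patch 1 ∪ Patch 2| = 35 − 4 = 31.00.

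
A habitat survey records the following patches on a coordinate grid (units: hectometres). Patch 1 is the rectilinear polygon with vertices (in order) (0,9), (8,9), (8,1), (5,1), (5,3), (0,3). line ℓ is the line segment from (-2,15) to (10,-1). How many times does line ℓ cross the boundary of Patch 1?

The segment meets the boundary at (8,1.667), (2.5,9).

2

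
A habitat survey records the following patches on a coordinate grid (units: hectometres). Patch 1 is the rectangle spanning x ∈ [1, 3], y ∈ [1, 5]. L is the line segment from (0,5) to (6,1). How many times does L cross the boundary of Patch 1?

The segment meets the boundary at (1,4.333), (3,3).

2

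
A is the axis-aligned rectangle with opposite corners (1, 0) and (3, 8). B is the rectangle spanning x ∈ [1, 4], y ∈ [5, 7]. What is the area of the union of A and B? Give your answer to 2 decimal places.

By inclusion–exclusion:
Individual areas: |A| = 16, |B| = 6.
|A∩B|: x∈[1,3], y∈[5,7] → 2·2 = 4.
|A ∪ B| = 22 − 4 = 18.00.

18.00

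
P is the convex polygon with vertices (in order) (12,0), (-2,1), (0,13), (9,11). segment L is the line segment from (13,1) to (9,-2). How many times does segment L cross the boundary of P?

2

The segment meets the boundary at (11.696,0.022), (11.943,0.208).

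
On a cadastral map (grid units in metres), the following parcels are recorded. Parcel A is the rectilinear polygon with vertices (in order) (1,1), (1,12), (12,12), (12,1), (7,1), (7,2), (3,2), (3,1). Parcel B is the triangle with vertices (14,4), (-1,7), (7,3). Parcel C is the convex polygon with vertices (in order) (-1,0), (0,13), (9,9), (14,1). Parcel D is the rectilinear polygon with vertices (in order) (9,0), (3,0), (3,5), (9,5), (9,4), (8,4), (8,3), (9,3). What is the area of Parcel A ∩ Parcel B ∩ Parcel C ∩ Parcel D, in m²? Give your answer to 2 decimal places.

6.93

The intersection is the polygon with vertices (7,3), (3,5), (9,5), (9,4), (8,4), (8,3.143).
By the shoelace formula its area is 6.93.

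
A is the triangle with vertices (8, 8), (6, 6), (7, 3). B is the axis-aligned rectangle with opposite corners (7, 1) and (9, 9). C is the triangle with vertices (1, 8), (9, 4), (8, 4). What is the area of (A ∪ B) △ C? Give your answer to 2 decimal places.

17.99

|A ∪ B| = 18.
|(A ∪ B) ∩ C| = 1.0059.
|(A ∪ B) △ C| = 18 + 2 − 2.0118 = 17.99.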